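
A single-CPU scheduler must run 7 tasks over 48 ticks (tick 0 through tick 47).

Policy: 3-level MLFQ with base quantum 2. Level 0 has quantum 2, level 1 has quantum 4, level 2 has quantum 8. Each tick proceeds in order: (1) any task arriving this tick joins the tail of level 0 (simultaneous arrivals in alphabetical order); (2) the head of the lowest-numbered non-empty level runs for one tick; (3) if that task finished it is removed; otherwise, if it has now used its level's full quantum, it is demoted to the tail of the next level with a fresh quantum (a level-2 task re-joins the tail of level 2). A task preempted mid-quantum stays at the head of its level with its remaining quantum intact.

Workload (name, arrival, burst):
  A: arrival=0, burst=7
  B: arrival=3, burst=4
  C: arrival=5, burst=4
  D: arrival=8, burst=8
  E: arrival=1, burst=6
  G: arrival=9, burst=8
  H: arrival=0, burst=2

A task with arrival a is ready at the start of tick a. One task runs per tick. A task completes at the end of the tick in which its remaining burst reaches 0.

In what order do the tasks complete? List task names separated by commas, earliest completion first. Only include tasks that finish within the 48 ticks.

t=0: L0/L1/L2 = AH/-/- → run A
t=1: L0/L1/L2 = AHE/-/- → run A
t=2: L0/L1/L2 = HE/A/- → run H
t=3: L0/L1/L2 = HEB/A/- → run H
t=4: L0/L1/L2 = EB/A/- → run E
t=5: L0/L1/L2 = EBC/A/- → run E
t=6: L0/L1/L2 = BC/AE/- → run B
t=7: L0/L1/L2 = BC/AE/- → run B
t=8: L0/L1/L2 = CD/AEB/- → run C
t=9: L0/L1/L2 = CDG/AEB/- → run C
t=10: L0/L1/L2 = DG/AEBC/- → run D
t=11: L0/L1/L2 = DG/AEBC/- → run D
t=12: L0/L1/L2 = G/AEBCD/- → run G
t=13: L0/L1/L2 = G/AEBCD/- → run G
t=14: L0/L1/L2 = -/AEBCDG/- → run A
t=15: L0/L1/L2 = -/AEBCDG/- → run A
t=16: L0/L1/L2 = -/AEBCDG/- → run A
t=17: L0/L1/L2 = -/AEBCDG/- → run A
t=18: L0/L1/L2 = -/EBCDG/A → run E
t=19: L0/L1/L2 = -/EBCDG/A → run E
t=20: L0/L1/L2 = -/EBCDG/A → run E
t=21: L0/L1/L2 = -/EBCDG/A → run E
t=22: L0/L1/L2 = -/BCDG/A → run B
t=23: L0/L1/L2 = -/BCDG/A → run B
t=24: L0/L1/L2 = -/CDG/A → run C
t=25: L0/L1/L2 = -/CDG/A → run C
t=26: L0/L1/L2 = -/DG/A → run D
t=27: L0/L1/L2 = -/DG/A → run D
t=28: L0/L1/L2 = -/DG/A → run D
t=29: L0/L1/L2 = -/DG/A → run D
t=30: L0/L1/L2 = -/G/AD → run G
t=31: L0/L1/L2 = -/G/AD → run G
t=32: L0/L1/L2 = -/G/AD → run G
t=33: L0/L1/L2 = -/G/AD → run G
t=34: L0/L1/L2 = -/-/ADG → run A
t=35: L0/L1/L2 = -/-/DG → run D
t=36: L0/L1/L2 = -/-/DG → run D
t=37: L0/L1/L2 = -/-/G → run G
t=38: L0/L1/L2 = -/-/G → run G
t=39: (idle)
t=40: (idle)
t=41: (idle)
t=42: (idle)
t=43: (idle)
t=44: (idle)
t=45: (idle)
t=46: (idle)
t=47: (idle)

completion order = H, E, B, C, A, D, G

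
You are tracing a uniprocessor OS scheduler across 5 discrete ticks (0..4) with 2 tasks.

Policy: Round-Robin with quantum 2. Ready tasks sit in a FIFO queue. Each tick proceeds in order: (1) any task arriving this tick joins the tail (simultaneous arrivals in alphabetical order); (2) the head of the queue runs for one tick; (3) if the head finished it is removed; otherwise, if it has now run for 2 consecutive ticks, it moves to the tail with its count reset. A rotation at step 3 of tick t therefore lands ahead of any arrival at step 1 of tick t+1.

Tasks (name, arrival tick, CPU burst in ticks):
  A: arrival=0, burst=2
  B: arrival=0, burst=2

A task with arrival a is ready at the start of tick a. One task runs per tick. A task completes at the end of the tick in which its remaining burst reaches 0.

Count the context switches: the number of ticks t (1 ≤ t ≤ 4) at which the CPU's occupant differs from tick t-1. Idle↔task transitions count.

t=0: queue=[A,B] q_used=0 → run A
t=1: queue=[A,B] q_used=1 → run A
t=2: queue=[B] q_used=0 → run B
t=3: queue=[B] q_used=1 → run B
t=4: (idle)

context switches = 2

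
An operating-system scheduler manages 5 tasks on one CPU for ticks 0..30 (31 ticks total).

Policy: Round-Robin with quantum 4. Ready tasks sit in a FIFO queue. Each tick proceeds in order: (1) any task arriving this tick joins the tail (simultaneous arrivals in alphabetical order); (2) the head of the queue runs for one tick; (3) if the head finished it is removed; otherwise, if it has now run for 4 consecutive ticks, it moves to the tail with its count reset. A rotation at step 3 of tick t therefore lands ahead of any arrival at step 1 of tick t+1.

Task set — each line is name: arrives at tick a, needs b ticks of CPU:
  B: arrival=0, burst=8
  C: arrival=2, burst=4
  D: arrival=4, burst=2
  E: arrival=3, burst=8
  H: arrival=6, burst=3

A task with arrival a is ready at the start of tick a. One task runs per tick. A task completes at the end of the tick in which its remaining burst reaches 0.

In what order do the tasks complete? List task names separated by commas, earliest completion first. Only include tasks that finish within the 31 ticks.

t=0: queue=[B] q_used=0 → run B
t=1: queue=[B] q_used=1 → run B
t=2: queue=[B,C] q_used=2 → run B
t=3: queue=[B,C,E] q_used=3 → run B
t=4: queue=[C,E,B,D] q_used=0 → run C
t=5: queue=[C,E,B,D] q_used=1 → run C
t=6: queue=[C,E,B,D,H] q_used=2 → run C
t=7: queue=[C,E,B,D,H] q_used=3 → run C
t=8: queue=[E,B,D,H] q_used=0 → run E
t=9: queue=[E,B,D,H] q_used=1 → run E
t=10: queue=[E,B,D,H] q_used=2 → run E
t=11: queue=[E,B,D,H] q_used=3 → run E
t=12: queue=[B,D,H,E] q_used=0 → run B
t=13: queue=[B,D,H,E] q_used=1 → run B
t=14: queue=[B,D,H,E] q_used=2 → run B
t=15: queue=[B,D,H,E] q_used=3 → run B
t=16: queue=[D,H,E] q_used=0 → run D
t=17: queue=[D,H,E] q_used=1 → run D
t=18: queue=[H,E] q_used=0 → run H
t=19: queue=[H,E] q_used=1 → run H
t=20: queue=[H,E] q_used=2 → run H
t=21: queue=[E] q_used=0 → run E
t=22: queue=[E] q_used=1 → run E
t=23: queue=[E] q_used=2 → run E
t=24: queue=[E] q_used=3 → run E
t=25: (idle)
t=26: (idle)
t=27: (idle)
t=28: (idle)
t=29: (idle)
t=30: (idle)

completion order = C, B, D, H, E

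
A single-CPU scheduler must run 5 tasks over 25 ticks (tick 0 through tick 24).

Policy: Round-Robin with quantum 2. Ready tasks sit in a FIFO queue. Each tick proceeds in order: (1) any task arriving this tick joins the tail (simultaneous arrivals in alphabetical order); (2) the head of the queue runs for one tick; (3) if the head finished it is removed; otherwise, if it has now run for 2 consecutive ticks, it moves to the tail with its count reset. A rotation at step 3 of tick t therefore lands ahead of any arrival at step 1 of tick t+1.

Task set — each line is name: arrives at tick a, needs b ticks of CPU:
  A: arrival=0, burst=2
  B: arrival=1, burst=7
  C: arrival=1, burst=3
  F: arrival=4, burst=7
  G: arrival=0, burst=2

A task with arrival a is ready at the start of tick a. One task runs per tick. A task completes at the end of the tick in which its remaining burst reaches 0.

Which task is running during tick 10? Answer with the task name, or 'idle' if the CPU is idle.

running at tick 10 = B

t=0: queue=[A,G] q_used=0 → run A
t=1: queue=[A,G,B,C] q_used=1 → run A
t=2: queue=[G,B,C] q_used=0 → run G
t=3: queue=[G,B,C] q_used=1 → run G
t=4: queue=[B,C,F] q_used=0 → run B
t=5: queue=[B,C,F] q_used=1 → run B
t=6: queue=[C,F,B] q_used=0 → run C
t=7: queue=[C,F,B] q_used=1 → run C
t=8: queue=[F,B,C] q_used=0 → run F
t=9: queue=[F,B,C] q_used=1 → run F
t=10: queue=[B,C,F] q_used=0 → run B
t=11: queue=[B,C,F] q_used=1 → run B
t=12: queue=[C,F,B] q_used=0 → run C
t=13: queue=[F,B] q_used=0 → run F
t=14: queue=[F,B] q_used=1 → run F
t=15: queue=[B,F] q_used=0 → run B
t=16: queue=[B,F] q_used=1 → run B
t=17: queue=[F,B] q_used=0 → run F
t=18: queue=[F,B] q_used=1 → run F
t=19: queue=[B,F] q_used=0 → run B
t=20: queue=[F] q_used=0 → run F
t=21: (idle)
t=22: (idle)
t=23: (idle)
t=24: (idle)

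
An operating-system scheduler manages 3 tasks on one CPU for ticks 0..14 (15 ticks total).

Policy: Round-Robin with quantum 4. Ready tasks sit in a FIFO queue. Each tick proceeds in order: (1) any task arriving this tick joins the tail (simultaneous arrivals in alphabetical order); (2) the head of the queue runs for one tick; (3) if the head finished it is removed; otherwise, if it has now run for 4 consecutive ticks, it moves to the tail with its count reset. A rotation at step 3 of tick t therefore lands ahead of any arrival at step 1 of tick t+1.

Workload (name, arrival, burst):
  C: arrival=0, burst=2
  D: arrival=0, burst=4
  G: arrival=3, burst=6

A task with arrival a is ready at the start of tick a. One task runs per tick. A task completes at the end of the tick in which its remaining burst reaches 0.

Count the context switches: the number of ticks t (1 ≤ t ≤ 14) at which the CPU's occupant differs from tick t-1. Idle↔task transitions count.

t=0: queue=[C,D] q_used=0 → run C
t=1: queue=[C,D] q_used=1 → run C
t=2: queue=[D] q_used=0 → run D
t=3: queue=[D,G] q_used=1 → run D
t=4: queue=[D,G] q_used=2 → run D
t=5: queue=[D,G] q_used=3 → run D
t=6: queue=[G] q_used=0 → run G
t=7: queue=[G] q_used=1 → run G
t=8: queue=[G] q_used=2 → run G
t=9: queue=[G] q_used=3 → run G
t=10: queue=[G] q_used=0 → run G
t=11: queue=[G] q_used=1 → run G
t=12: (idle)
t=13: (idle)
t=14: (idle)

context switches = 3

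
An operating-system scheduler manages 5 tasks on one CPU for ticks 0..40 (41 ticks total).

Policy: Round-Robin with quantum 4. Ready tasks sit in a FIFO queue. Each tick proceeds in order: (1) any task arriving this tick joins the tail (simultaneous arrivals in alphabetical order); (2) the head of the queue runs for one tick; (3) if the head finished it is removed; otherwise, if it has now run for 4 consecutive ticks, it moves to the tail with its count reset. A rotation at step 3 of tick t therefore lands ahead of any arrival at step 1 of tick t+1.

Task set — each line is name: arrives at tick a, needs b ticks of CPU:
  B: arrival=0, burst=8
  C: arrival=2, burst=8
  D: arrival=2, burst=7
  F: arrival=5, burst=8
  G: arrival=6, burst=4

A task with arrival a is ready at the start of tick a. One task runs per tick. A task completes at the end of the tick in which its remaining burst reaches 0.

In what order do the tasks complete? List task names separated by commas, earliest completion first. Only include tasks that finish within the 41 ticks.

completion order = B, G, C, D, F

t=0: queue=[B] q_used=0 → run B
t=1: queue=[B] q_used=1 → run B
t=2: queue=[B,C,D] q_used=2 → run B
t=3: queue=[B,C,D] q_used=3 → run B
t=4: queue=[C,D,B] q_used=0 → run C
t=5: queue=[C,D,B,F] q_used=1 → run C
t=6: queue=[C,D,B,F,G] q_used=2 → run C
t=7: queue=[C,D,B,F,G] q_used=3 → run C
t=8: queue=[D,B,F,G,C] q_used=0 → run D
t=9: queue=[D,B,F,G,C] q_used=1 → run D
t=10: queue=[D,B,F,G,C] q_used=2 → run D
t=11: queue=[D,B,F,G,C] q_used=3 → run D
t=12: queue=[B,F,G,C,D] q_used=0 → run B
t=13: queue=[B,F,G,C,D] q_used=1 → run B
t=14: queue=[B,F,G,C,D] q_used=2 → run B
t=15: queue=[B,F,G,C,D] q_used=3 → run B
t=16: queue=[F,G,C,D] q_used=0 → run F
t=17: queue=[F,G,C,D] q_used=1 → run F
t=18: queue=[F,G,C,D] q_used=2 → run F
t=19: queue=[F,G,C,D] q_used=3 → run F
t=20: queue=[G,C,D,F] q_used=0 → run G
t=21: queue=[G,C,D,F] q_used=1 → run G
t=22: queue=[G,C,D,F] q_used=2 → run G
t=23: queue=[G,C,D,F] q_used=3 → run G
t=24: queue=[C,D,F] q_used=0 → run C
t=25: queue=[C,D,F] q_used=1 → run C
t=26: queue=[C,D,F] q_used=2 → run C
t=27: queue=[C,D,F] q_used=3 → run C
t=28: queue=[D,F] q_used=0 → run D
t=29: queue=[D,F] q_used=1 → run D
t=30: queue=[D,F] q_used=2 → run D
t=31: queue=[F] q_used=0 → run F
t=32: queue=[F] q_used=1 → run F
t=33: queue=[F] q_used=2 → run F
t=34: queue=[F] q_used=3 → run F
t=35: (idle)
t=36: (idle)
t=37: (idle)
t=38: (idle)
t=39: (idle)
t=40: (idle)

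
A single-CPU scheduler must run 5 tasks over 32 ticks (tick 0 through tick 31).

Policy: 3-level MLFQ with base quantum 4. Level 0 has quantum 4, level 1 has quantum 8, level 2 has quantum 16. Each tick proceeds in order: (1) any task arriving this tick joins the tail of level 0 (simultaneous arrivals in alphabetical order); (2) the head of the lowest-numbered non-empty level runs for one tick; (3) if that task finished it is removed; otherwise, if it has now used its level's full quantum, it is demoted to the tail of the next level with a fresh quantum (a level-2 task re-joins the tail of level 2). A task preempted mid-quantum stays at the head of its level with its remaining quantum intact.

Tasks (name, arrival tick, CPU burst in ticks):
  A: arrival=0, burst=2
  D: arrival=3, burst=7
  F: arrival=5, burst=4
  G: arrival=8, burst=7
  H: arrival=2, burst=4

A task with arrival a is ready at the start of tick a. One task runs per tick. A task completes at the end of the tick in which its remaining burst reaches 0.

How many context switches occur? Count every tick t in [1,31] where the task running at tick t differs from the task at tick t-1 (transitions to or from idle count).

t=0: L0/L1/L2 = A/-/- → run A
t=1: L0/L1/L2 = A/-/- → run A
t=2: L0/L1/L2 = H/-/- → run H
t=3: L0/L1/L2 = HD/-/- → run H
t=4: L0/L1/L2 = HD/-/- → run H
t=5: L0/L1/L2 = HDF/-/- → run H
t=6: L0/L1/L2 = DF/-/- → run D
t=7: L0/L1/L2 = DF/-/- → run D
t=8: L0/L1/L2 = DFG/-/- → run D
t=9: L0/L1/L2 = DFG/-/- → run D
t=10: L0/L1/L2 = FG/D/- → run F
t=11: L0/L1/L2 = FG/D/- → run F
t=12: L0/L1/L2 = FG/D/- → run F
t=13: L0/L1/L2 = FG/D/- → run F
t=14: L0/L1/L2 = G/D/- → run G
t=15: L0/L1/L2 = G/D/- → run G
t=16: L0/L1/L2 = G/D/- → run G
t=17: L0/L1/L2 = G/D/- → run G
t=18: L0/L1/L2 = -/DG/- → run D
t=19: L0/L1/L2 = -/DG/- → run D
t=20: L0/L1/L2 = -/DG/- → run D
t=21: L0/L1/L2 = -/G/- → run G
t=22: L0/L1/L2 = -/G/- → run G
t=23: L0/L1/L2 = -/G/- → run G
t=24: (idle)
t=25: (idle)
t=26: (idle)
t=27: (idle)
t=28: (idle)
t=29: (idle)
t=30: (idle)
t=31: (idle)

context switches = 7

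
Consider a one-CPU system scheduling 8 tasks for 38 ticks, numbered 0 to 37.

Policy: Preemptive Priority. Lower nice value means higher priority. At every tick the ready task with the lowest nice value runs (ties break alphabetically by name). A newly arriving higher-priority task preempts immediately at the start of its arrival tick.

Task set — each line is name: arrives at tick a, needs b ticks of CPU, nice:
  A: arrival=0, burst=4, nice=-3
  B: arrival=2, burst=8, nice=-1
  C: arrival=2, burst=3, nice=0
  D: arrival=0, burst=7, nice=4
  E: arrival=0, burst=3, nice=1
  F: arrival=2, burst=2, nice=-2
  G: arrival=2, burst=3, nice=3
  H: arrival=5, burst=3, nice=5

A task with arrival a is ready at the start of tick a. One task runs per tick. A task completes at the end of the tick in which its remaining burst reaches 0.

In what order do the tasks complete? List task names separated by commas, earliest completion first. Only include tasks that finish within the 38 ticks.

t=0: ready={A,D,E} → run A
t=1: ready={A,D,E} → run A
t=2: ready={A,B,C,D,E,F,G} → run A
t=3: ready={A,B,C,D,E,F,G} → run A
t=4: ready={B,C,D,E,F,G} → run F
t=5: ready={B,C,D,E,F,G,H} → run F
t=6: ready={B,C,D,E,G,H} → run B
t=7: ready={B,C,D,E,G,H} → run B
t=8: ready={B,C,D,E,G,H} → run B
t=9: ready={B,C,D,E,G,H} → run B
t=10: ready={B,C,D,E,G,H} → run B
t=11: ready={B,C,D,E,G,H} → run B
t=12: ready={B,C,D,E,G,H} → run B
t=13: ready={B,C,D,E,G,H} → run B
t=14: ready={C,D,E,G,H} → run C
t=15: ready={C,D,E,G,H} → run C
t=16: ready={C,D,E,G,H} → run C
t=17: ready={D,E,G,H} → run E
t=18: ready={D,E,G,H} → run E
t=19: ready={D,E,G,H} → run E
t=20: ready={D,G,H} → run G
t=21: ready={D,G,H} → run G
t=22: ready={D,G,H} → run G
t=23: ready={D,H} → run D
t=24: ready={D,H} → run D
t=25: ready={D,H} → run D
t=26: ready={D,H} → run D
t=27: ready={D,H} → run D
t=28: ready={D,H} → run D
t=29: ready={D,H} → run D
t=30: ready={H} → run H
t=31: ready={H} → run H
t=32: ready={H} → run H
t=33: (idle)
t=34: (idle)
t=35: (idle)
t=36: (idle)
t=37: (idle)

completion order = A, F, B, C, E, G, D, H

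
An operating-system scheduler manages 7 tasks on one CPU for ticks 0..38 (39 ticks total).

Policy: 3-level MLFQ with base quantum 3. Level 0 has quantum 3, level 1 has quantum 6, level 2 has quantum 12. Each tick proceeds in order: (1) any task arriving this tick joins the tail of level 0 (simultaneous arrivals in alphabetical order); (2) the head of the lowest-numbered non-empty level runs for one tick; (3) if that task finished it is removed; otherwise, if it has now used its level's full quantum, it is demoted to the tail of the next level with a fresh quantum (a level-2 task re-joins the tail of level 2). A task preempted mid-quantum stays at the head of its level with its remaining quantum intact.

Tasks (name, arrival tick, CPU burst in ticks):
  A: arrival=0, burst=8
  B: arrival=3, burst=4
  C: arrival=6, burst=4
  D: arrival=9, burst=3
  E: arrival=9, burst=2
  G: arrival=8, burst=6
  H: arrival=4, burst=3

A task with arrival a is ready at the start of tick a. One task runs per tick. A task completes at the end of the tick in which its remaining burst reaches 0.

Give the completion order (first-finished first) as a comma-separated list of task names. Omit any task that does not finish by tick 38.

t=0: L0/L1/L2 = A/-/- → run A
t=1: L0/L1/L2 = A/-/- → run A
t=2: L0/L1/L2 = A/-/- → run A
t=3: L0/L1/L2 = B/A/- → run B
t=4: L0/L1/L2 = BH/A/- → run B
t=5: L0/L1/L2 = BH/A/- → run B
t=6: L0/L1/L2 = HC/AB/- → run H
t=7: L0/L1/L2 = HC/AB/- → run H
t=8: L0/L1/L2 = HCG/AB/- → run H
t=9: L0/L1/L2 = CGDE/AB/- → run C
t=10: L0/L1/L2 = CGDE/AB/- → run C
t=11: L0/L1/L2 = CGDE/AB/- → run C
t=12: L0/L1/L2 = GDE/ABC/- → run G
t=13: L0/L1/L2 = GDE/ABC/- → run G
t=14: L0/L1/L2 = GDE/ABC/- → run G
t=15: L0/L1/L2 = DE/ABCG/- → run D
t=16: L0/L1/L2 = DE/ABCG/- → run D
t=17: L0/L1/L2 = DE/ABCG/- → run D
t=18: L0/L1/L2 = E/ABCG/- → run E
t=19: L0/L1/L2 = E/ABCG/- → run E
t=20: L0/L1/L2 = -/ABCG/- → run A
t=21: L0/L1/L2 = -/ABCG/- → run A
t=22: L0/L1/L2 = -/ABCG/- → run A
t=23: L0/L1/L2 = -/ABCG/- → run A
t=24: L0/L1/L2 = -/ABCG/- → run A
t=25: L0/L1/L2 = -/BCG/- → run B
t=26: L0/L1/L2 = -/CG/- → run C
t=27: L0/L1/L2 = -/G/- → run G
t=28: L0/L1/L2 = -/G/- → run G
t=29: L0/L1/L2 = -/G/- → run G
t=30: (idle)
t=31: (idle)
t=32: (idle)
t=33: (idle)
t=34: (idle)
t=35: (idle)
t=36: (idle)
t=37: (idle)
t=38: (idle)

completion order = H, D, E, A, B, C, G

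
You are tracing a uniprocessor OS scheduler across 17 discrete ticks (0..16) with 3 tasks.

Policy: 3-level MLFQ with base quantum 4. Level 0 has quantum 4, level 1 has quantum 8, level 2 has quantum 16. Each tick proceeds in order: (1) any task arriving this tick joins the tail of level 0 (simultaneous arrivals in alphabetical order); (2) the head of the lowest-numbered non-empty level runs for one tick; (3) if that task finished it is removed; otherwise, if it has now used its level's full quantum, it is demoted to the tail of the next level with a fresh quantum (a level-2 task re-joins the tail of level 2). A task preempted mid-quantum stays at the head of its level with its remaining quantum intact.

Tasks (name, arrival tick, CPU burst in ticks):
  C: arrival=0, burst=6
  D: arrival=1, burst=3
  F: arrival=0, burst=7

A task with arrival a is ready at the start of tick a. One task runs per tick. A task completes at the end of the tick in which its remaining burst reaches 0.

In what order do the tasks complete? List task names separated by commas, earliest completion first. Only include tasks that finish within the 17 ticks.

completion order = D, C, F

t=0: L0/L1/L2 = CF/-/- → run C
t=1: L0/L1/L2 = CFD/-/- → run C
t=2: L0/L1/L2 = CFD/-/- → run C
t=3: L0/L1/L2 = CFD/-/- → run C
t=4: L0/L1/L2 = FD/C/- → run F
t=5: L0/L1/L2 = FD/C/- → run F
t=6: L0/L1/L2 = FD/C/- → run F
t=7: L0/L1/L2 = FD/C/- → run F
t=8: L0/L1/L2 = D/CF/- → run D
t=9: L0/L1/L2 = D/CF/- → run D
t=10: L0/L1/L2 = D/CF/- → run D
t=11: L0/L1/L2 = -/CF/- → run C
t=12: L0/L1/L2 = -/CF/- → run C
t=13: L0/L1/L2 = -/F/- → run F
t=14: L0/L1/L2 = -/F/- → run F
t=15: L0/L1/L2 = -/F/- → run F
t=16: (idle)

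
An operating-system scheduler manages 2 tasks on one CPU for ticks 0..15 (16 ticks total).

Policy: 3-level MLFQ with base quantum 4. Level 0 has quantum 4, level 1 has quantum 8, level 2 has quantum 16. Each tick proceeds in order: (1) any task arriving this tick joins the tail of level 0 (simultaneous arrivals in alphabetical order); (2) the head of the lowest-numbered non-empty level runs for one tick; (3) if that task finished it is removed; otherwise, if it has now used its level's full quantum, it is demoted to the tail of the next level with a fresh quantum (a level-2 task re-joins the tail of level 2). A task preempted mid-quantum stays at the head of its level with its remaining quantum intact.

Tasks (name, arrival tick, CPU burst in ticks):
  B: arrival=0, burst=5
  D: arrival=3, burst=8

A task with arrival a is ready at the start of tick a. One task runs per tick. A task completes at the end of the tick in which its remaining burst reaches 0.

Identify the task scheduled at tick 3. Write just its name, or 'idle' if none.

running at tick 3 = B

t=0: L0/L1/L2 = B/-/- → run B
t=1: L0/L1/L2 = B/-/- → run B
t=2: L0/L1/L2 = B/-/- → run B
t=3: L0/L1/L2 = BD/-/- → run B
t=4: L0/L1/L2 = D/B/- → run D
t=5: L0/L1/L2 = D/B/- → run D
t=6: L0/L1/L2 = D/B/- → run D
t=7: L0/L1/L2 = D/B/- → run D
t=8: L0/L1/L2 = -/BD/- → run B
t=9: L0/L1/L2 = -/D/- → run D
t=10: L0/L1/L2 = -/D/- → run D
t=11: L0/L1/L2 = -/D/- → run D
t=12: L0/L1/L2 = -/D/- → run D
t=13: (idle)
t=14: (idle)
t=15: (idle)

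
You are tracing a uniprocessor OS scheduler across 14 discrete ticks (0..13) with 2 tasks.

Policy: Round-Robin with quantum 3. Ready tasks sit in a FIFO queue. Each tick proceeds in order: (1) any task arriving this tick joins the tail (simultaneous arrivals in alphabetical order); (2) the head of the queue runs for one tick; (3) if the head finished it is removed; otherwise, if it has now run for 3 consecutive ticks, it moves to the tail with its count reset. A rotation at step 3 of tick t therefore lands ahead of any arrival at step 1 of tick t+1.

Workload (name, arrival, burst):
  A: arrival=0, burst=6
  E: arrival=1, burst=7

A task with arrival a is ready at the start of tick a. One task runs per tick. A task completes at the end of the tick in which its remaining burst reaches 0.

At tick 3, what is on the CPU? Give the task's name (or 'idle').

t=0: queue=[A] q_used=0 → run A
t=1: queue=[A,E] q_used=1 → run A
t=2: queue=[A,E] q_used=2 → run A
t=3: queue=[E,A] q_used=0 → run E
t=4: queue=[E,A] q_used=1 → run E
t=5: queue=[E,A] q_used=2 → run E
t=6: queue=[A,E] q_used=0 → run A
t=7: queue=[A,E] q_used=1 → run A
t=8: queue=[A,E] q_used=2 → run A
t=9: queue=[E] q_used=0 → run E
t=10: queue=[E] q_used=1 → run E
t=11: queue=[E] q_used=2 → run E
t=12: queue=[E] q_used=0 → run E
t=13: (idle)

running at tick 3 = E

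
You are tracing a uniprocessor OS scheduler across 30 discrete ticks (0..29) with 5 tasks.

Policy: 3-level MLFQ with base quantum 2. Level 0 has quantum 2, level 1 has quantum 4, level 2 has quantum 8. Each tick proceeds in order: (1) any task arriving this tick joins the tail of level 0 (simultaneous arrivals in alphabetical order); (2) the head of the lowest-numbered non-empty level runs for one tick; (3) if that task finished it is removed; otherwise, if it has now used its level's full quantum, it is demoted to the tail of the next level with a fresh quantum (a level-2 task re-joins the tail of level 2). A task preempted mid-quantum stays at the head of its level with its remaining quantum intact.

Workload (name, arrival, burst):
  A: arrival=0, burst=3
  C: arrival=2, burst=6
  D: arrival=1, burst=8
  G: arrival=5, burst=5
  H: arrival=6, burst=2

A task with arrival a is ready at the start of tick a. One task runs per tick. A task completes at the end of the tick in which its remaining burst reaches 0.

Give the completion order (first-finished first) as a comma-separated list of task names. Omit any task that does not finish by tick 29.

completion order = H, A, C, G, D

t=0: L0/L1/L2 = A/-/- → run A
t=1: L0/L1/L2 = AD/-/- → run A
t=2: L0/L1/L2 = DC/A/- → run D
t=3: L0/L1/L2 = DC/A/- → run D
t=4: L0/L1/L2 = C/AD/- → run C
t=5: L0/L1/L2 = CG/AD/- → run C
t=6: L0/L1/L2 = GH/ADC/- → run G
t=7: L0/L1/L2 = GH/ADC/- → run G
t=8: L0/L1/L2 = H/ADCG/- → run H
t=9: L0/L1/L2 = H/ADCG/- → run H
t=10: L0/L1/L2 = -/ADCG/- → run A
t=11: L0/L1/L2 = -/DCG/- → run D
t=12: L0/L1/L2 = -/DCG/- → run D
t=13: L0/L1/L2 = -/DCG/- → run D
t=14: L0/L1/L2 = -/DCG/- → run D
t=15: L0/L1/L2 = -/CG/D → run C
t=16: L0/L1/L2 = -/CG/D → run C
t=17: L0/L1/L2 = -/CG/D → run C
t=18: L0/L1/L2 = -/CG/D → run C
t=19: L0/L1/L2 = -/G/D → run G
t=20: L0/L1/L2 = -/G/D → run G
t=21: L0/L1/L2 = -/G/D → run G
t=22: L0/L1/L2 = -/-/D → run D
t=23: L0/L1/L2 = -/-/D → run D
t=24: (idle)
t=25: (idle)
t=26: (idle)
t=27: (idle)
t=28: (idle)
t=29: (idle)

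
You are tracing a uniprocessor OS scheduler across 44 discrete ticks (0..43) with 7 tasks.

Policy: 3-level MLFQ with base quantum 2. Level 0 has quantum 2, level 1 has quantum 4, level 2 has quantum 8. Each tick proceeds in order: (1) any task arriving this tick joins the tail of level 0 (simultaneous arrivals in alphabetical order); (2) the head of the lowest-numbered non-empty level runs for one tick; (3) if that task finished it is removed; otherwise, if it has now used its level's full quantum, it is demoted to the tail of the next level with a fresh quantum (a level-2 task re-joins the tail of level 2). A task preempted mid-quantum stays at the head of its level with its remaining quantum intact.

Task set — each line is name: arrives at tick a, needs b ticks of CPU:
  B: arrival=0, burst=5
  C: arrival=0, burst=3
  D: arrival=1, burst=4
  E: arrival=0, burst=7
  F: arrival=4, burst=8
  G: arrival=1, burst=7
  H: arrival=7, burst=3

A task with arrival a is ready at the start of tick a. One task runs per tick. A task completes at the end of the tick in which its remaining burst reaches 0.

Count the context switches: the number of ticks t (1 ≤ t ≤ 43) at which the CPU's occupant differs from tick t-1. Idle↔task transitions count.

context switches = 17

t=0: L0/L1/L2 = BCE/-/- → run B
t=1: L0/L1/L2 = BCEDG/-/- → run B
t=2: L0/L1/L2 = CEDG/B/- → run C
t=3: L0/L1/L2 = CEDG/B/- → run C
t=4: L0/L1/L2 = EDGF/BC/- → run E
t=5: L0/L1/L2 = EDGF/BC/- → run E
t=6: L0/L1/L2 = DGF/BCE/- → run D
t=7: L0/L1/L2 = DGFH/BCE/- → run D
t=8: L0/L1/L2 = GFH/BCED/- → run G
t=9: L0/L1/L2 = GFH/BCED/- → run G
t=10: L0/L1/L2 = FH/BCEDG/- → run F
t=11: L0/L1/L2 = FH/BCEDG/- → run F
t=12: L0/L1/L2 = H/BCEDGF/- → run H
t=13: L0/L1/L2 = H/BCEDGF/- → run H
t=14: L0/L1/L2 = -/BCEDGFH/- → run B
t=15: L0/L1/L2 = -/BCEDGFH/- → run B
t=16: L0/L1/L2 = -/BCEDGFH/- → run B
t=17: L0/L1/L2 = -/CEDGFH/- → run C
t=18: L0/L1/L2 = -/EDGFH/- → run E
t=19: L0/L1/L2 = -/EDGFH/- → run E
t=20: L0/L1/L2 = -/EDGFH/- → run E
t=21: L0/L1/L2 = -/EDGFH/- → run E
t=22: L0/L1/L2 = -/DGFH/E → run D
t=23: L0/L1/L2 = -/DGFH/E → run D
t=24: L0/L1/L2 = -/GFH/E → run G
t=25: L0/L1/L2 = -/GFH/E → run G
t=26: L0/L1/L2 = -/GFH/E → run G
t=27: L0/L1/L2 = -/GFH/E → run G
t=28: L0/L1/L2 = -/FH/EG → run F
t=29: L0/L1/L2 = -/FH/EG → run F
t=30: L0/L1/L2 = -/FH/EG → run F
t=31: L0/L1/L2 = -/FH/EG → run F
t=32: L0/L1/L2 = -/H/EGF → run H
t=33: L0/L1/L2 = -/-/EGF → run E
t=34: L0/L1/L2 = -/-/GF → run G
t=35: L0/L1/L2 = -/-/F → run F
t=36: L0/L1/L2 = -/-/F → run F
t=37: (idle)
t=38: (idle)
t=39: (idle)
t=40: (idle)
t=41: (idle)
t=42: (idle)
t=43: (idle)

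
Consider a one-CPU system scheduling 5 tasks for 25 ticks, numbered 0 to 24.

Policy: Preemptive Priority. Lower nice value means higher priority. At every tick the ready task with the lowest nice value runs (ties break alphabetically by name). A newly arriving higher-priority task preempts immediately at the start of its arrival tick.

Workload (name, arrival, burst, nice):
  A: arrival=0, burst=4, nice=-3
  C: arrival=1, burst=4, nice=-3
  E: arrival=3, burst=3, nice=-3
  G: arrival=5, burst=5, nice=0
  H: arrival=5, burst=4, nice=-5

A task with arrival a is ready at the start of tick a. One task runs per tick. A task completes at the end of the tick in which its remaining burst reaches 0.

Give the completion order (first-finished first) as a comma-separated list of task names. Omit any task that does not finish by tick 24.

completion order = A, H, C, E, G

t=0: ready={A} → run A
t=1: ready={A,C} → run A
t=2: ready={A,C} → run A
t=3: ready={A,C,E} → run A
t=4: ready={C,E} → run C
t=5: ready={C,E,G,H} → run H
t=6: ready={C,E,G,H} → run H
t=7: ready={C,E,G,H} → run H
t=8: ready={C,E,G,H} → run H
t=9: ready={C,E,G} → run C
t=10: ready={C,E,G} → run C
t=11: ready={C,E,G} → run C
t=12: ready={E,G} → run E
t=13: ready={E,G} → run E
t=14: ready={E,G} → run E
t=15: ready={G} → run G
t=16: ready={G} → run G
t=17: ready={G} → run G
t=18: ready={G} → run G
t=19: ready={G} → run G
t=20: (idle)
t=21: (idle)
t=22: (idle)
t=23: (idle)
t=24: (idle)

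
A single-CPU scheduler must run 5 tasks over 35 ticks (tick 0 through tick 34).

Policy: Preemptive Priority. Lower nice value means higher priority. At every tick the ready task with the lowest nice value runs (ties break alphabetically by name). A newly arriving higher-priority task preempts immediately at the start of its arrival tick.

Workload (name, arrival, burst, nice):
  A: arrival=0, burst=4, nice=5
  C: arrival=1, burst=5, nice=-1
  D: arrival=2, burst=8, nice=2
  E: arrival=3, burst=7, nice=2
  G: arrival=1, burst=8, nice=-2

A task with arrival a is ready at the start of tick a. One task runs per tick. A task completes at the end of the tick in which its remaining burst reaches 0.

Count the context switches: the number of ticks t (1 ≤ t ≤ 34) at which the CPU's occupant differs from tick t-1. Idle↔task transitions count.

t=0: ready={A} → run A
t=1: ready={A,C,G} → run G
t=2: ready={A,C,D,G} → run G
t=3: ready={A,C,D,E,G} → run G
t=4: ready={A,C,D,E,G} → run G
t=5: ready={A,C,D,E,G} → run G
t=6: ready={A,C,D,E,G} → run G
t=7: ready={A,C,D,E,G} → run G
t=8: ready={A,C,D,E,G} → run G
t=9: ready={A,C,D,E} → run C
t=10: ready={A,C,D,E} → run C
t=11: ready={A,C,D,E} → run C
t=12: ready={A,C,D,E} → run C
t=13: ready={A,C,D,E} → run C
t=14: ready={A,D,E} → run D
t=15: ready={A,D,E} → run D
t=16: ready={A,D,E} → run D
t=17: ready={A,D,E} → run D
t=18: ready={A,D,E} → run D
t=19: ready={A,D,E} → run D
t=20: ready={A,D,E} → run D
t=21: ready={A,D,E} → run D
t=22: ready={A,E} → run E
t=23: ready={A,E} → run E
t=24: ready={A,E} → run E
t=25: ready={A,E} → run E
t=26: ready={A,E} → run E
t=27: ready={A,E} → run E
t=28: ready={A,E} → run E
t=29: ready={A} → run A
t=30: ready={A} → run A
t=31: ready={A} → run A
t=32: (idle)
t=33: (idle)
t=34: (idle)

context switches = 6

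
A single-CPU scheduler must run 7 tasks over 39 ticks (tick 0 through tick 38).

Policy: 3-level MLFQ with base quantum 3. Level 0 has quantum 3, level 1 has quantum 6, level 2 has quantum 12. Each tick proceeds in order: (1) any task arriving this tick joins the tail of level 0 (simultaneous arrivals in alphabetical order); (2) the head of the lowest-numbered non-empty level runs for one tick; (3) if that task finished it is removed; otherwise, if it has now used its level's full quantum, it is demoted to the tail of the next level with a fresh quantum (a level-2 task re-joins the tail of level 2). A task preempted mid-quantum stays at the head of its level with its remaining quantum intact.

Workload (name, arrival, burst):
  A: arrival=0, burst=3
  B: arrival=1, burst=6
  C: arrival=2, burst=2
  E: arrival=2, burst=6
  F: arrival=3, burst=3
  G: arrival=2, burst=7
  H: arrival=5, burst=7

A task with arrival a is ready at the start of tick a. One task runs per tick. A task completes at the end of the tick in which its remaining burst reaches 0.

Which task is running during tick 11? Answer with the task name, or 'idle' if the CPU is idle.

running at tick 11 = G

t=0: L0/L1/L2 = A/-/- → run A
t=1: L0/L1/L2 = AB/-/- → run A
t=2: L0/L1/L2 = ABCEG/-/- → run A
t=3: L0/L1/L2 = BCEGF/-/- → run B
t=4: L0/L1/L2 = BCEGF/-/- → run B
t=5: L0/L1/L2 = BCEGFH/-/- → run B
t=6: L0/L1/L2 = CEGFH/B/- → run C
t=7: L0/L1/L2 = CEGFH/B/- → run C
t=8: L0/L1/L2 = EGFH/B/- → run E
t=9: L0/L1/L2 = EGFH/B/- → run E
t=10: L0/L1/L2 = EGFH/B/- → run E
t=11: L0/L1/L2 = GFH/BE/- → run G
t=12: L0/L1/L2 = GFH/BE/- → run G
t=13: L0/L1/L2 = GFH/BE/- → run G
t=14: L0/L1/L2 = FH/BEG/- → run F
t=15: L0/L1/L2 = FH/BEG/- → run F
t=16: L0/L1/L2 = FH/BEG/- → run F
t=17: L0/L1/L2 = H/BEG/- → run H
t=18: L0/L1/L2 = H/BEG/- → run H
t=19: L0/L1/L2 = H/BEG/- → run H
t=20: L0/L1/L2 = -/BEGH/- → run B
t=21: L0/L1/L2 = -/BEGH/- → run B
t=22: L0/L1/L2 = -/BEGH/- → run B
t=23: L0/L1/L2 = -/EGH/- → run E
t=24: L0/L1/L2 = -/EGH/- → run E
t=25: L0/L1/L2 = -/EGH/- → run E
t=26: L0/L1/L2 = -/GH/- → run G
t=27: L0/L1/L2 = -/GH/- → run G
t=28: L0/L1/L2 = -/GH/- → run G
t=29: L0/L1/L2 = -/GH/- → run G
t=30: L0/L1/L2 = -/H/- → run H
t=31: L0/L1/L2 = -/H/- → run H
t=32: L0/L1/L2 = -/H/- → run H
t=33: L0/L1/L2 = -/H/- → run H
t=34: (idle)
t=35: (idle)
t=36: (idle)
t=37: (idle)
t=38: (idle)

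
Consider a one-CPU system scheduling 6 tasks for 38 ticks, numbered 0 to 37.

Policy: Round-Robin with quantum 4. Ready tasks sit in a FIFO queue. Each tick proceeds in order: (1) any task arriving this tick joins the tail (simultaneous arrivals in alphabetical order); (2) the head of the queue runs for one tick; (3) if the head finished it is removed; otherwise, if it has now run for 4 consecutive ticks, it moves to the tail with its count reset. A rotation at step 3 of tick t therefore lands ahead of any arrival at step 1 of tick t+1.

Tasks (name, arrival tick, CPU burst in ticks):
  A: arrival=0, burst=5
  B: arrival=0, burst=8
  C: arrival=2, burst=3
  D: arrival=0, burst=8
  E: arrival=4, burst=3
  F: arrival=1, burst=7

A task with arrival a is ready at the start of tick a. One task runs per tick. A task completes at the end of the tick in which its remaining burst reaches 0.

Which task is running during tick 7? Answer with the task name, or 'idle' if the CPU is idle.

running at tick 7 = B

t=0: queue=[A,B,D] q_used=0 → run A
t=1: queue=[A,B,D,F] q_used=1 → run A
t=2: queue=[A,B,D,F,C] q_used=2 → run A
t=3: queue=[A,B,D,F,C] q_used=3 → run A
t=4: queue=[B,D,F,C,A,E] q_used=0 → run B
t=5: queue=[B,D,F,C,A,E] q_used=1 → run B
t=6: queue=[B,D,F,C,A,E] q_used=2 → run B
t=7: queue=[B,D,F,C,A,E] q_used=3 → run B
t=8: queue=[D,F,C,A,E,B] q_used=0 → run D
t=9: queue=[D,F,C,A,E,B] q_used=1 → run D
t=10: queue=[D,F,C,A,E,B] q_used=2 → run D
t=11: queue=[D,F,C,A,E,B] q_used=3 → run D
t=12: queue=[F,C,A,E,B,D] q_used=0 → run F
t=13: queue=[F,C,A,E,B,D] q_used=1 → run F
t=14: queue=[F,C,A,E,B,D] q_used=2 → run F
t=15: queue=[F,C,A,E,B,D] q_used=3 → run F
t=16: queue=[C,A,E,B,D,F] q_used=0 → run C
t=17: queue=[C,A,E,B,D,F] q_used=1 → run C
t=18: queue=[C,A,E,B,D,F] q_used=2 → run C
t=19: queue=[A,E,B,D,F] q_used=0 → run A
t=20: queue=[E,B,D,F] q_used=0 → run E
t=21: queue=[E,B,D,F] q_used=1 → run E
t=22: queue=[E,B,D,F] q_used=2 → run E
t=23: queue=[B,D,F] q_used=0 → run B
t=24: queue=[B,D,F] q_used=1 → run B
t=25: queue=[B,D,F] q_used=2 → run B
t=26: queue=[B,D,F] q_used=3 → run B
t=27: queue=[D,F] q_used=0 → run D
t=28: queue=[D,F] q_used=1 → run D
t=29: queue=[D,F] q_used=2 → run D
t=30: queue=[D,F] q_used=3 → run D
t=31: queue=[F] q_used=0 → run F
t=32: queue=[F] q_used=1 → run F
t=33: queue=[F] q_used=2 → run F
t=34: (idle)
t=35: (idle)
t=36: (idle)
t=37: (idle)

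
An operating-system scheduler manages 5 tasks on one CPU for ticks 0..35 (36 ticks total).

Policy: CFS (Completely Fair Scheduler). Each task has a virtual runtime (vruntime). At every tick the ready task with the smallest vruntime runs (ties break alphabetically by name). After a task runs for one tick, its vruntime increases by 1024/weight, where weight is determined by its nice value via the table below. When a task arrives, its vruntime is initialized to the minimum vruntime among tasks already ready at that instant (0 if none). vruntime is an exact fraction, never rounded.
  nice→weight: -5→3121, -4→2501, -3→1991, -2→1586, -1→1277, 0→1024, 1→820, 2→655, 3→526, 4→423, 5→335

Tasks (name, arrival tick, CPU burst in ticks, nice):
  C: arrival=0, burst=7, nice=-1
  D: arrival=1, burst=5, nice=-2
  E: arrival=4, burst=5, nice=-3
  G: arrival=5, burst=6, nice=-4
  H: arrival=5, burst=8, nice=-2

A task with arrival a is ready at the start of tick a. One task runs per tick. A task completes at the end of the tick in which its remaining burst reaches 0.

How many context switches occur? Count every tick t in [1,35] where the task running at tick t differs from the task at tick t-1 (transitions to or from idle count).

context switches = 27

t=0: vr[C=0] → run C
t=1: vr[C=1024/1277 D=1024/1277] → run C
t=2: vr[C=2048/1277 D=1024/1277] → run D
t=3: vr[C=2048/1277 D=1465856/1012661] → run D
t=4: vr[C=2048/1277 D=2119680/1012661 E=2048/1277] → run C
t=5: vr[C=3072/1277 D=2119680/1012661 E=2048/1277 G=2048/1277 H=2048/1277] → run E
t=6: vr[C=3072/1277 D=2119680/1012661 E=5385216/2542507 G=2048/1277 H=2048/1277] → run G
t=7: vr[C=3072/1277 D=2119680/1012661 E=5385216/2542507 G=6429696/3193777 H=2048/1277] → run H
t=8: vr[C=3072/1277 D=2119680/1012661 E=5385216/2542507 G=6429696/3193777 H=2277888/1012661] → run G
t=9: vr[C=3072/1277 D=2119680/1012661 E=5385216/2542507 G=7737344/3193777 H=2277888/1012661] → run D
t=10: vr[C=3072/1277 D=2773504/1012661 E=5385216/2542507 G=7737344/3193777 H=2277888/1012661] → run E
t=11: vr[C=3072/1277 D=2773504/1012661 E=6692864/2542507 G=7737344/3193777 H=2277888/1012661] → run H
t=12: vr[C=3072/1277 D=2773504/1012661 E=6692864/2542507 G=7737344/3193777 H=2931712/1012661] → run C
t=13: vr[C=4096/1277 D=2773504/1012661 E=6692864/2542507 G=7737344/3193777 H=2931712/1012661] → run G
t=14: vr[C=4096/1277 D=2773504/1012661 E=6692864/2542507 G=9044992/3193777 H=2931712/1012661] → run E
t=15: vr[C=4096/1277 D=2773504/1012661 E=8000512/2542507 G=9044992/3193777 H=2931712/1012661] → run D
t=16: vr[C=4096/1277 D=3427328/1012661 E=8000512/2542507 G=9044992/3193777 H=2931712/1012661] → run G
t=17: vr[C=4096/1277 D=3427328/1012661 E=8000512/2542507 G=10352640/3193777 H=2931712/1012661] → run H
t=18: vr[C=4096/1277 D=3427328/1012661 E=8000512/2542507 G=10352640/3193777 H=3585536/1012661] → run E
t=19: vr[C=4096/1277 D=3427328/1012661 E=9308160/2542507 G=10352640/3193777 H=3585536/1012661] → run C
t=20: vr[C=5120/1277 D=3427328/1012661 E=9308160/2542507 G=10352640/3193777 H=3585536/1012661] → run G
t=21: vr[C=5120/1277 D=3427328/1012661 E=9308160/2542507 G=11660288/3193777 H=3585536/1012661] → run D
t=22: vr[C=5120/1277 E=9308160/2542507 G=11660288/3193777 H=3585536/1012661] → run H
t=23: vr[C=5120/1277 E=9308160/2542507 G=11660288/3193777 H=4239360/1012661] → run G
t=24: vr[C=5120/1277 E=9308160/2542507 H=4239360/1012661] → run E
t=25: vr[C=5120/1277 H=4239360/1012661] → run C
t=26: vr[C=6144/1277 H=4239360/1012661] → run H
t=27: vr[C=6144/1277 H=4893184/1012661] → run C
t=28: vr[H=4893184/1012661] → run H
t=29: vr[H=5547008/1012661] → run H
t=30: vr[H=6200832/1012661] → run H
t=31: (idle)
t=32: (idle)
t=33: (idle)
t=34: (idle)
t=35: (idle)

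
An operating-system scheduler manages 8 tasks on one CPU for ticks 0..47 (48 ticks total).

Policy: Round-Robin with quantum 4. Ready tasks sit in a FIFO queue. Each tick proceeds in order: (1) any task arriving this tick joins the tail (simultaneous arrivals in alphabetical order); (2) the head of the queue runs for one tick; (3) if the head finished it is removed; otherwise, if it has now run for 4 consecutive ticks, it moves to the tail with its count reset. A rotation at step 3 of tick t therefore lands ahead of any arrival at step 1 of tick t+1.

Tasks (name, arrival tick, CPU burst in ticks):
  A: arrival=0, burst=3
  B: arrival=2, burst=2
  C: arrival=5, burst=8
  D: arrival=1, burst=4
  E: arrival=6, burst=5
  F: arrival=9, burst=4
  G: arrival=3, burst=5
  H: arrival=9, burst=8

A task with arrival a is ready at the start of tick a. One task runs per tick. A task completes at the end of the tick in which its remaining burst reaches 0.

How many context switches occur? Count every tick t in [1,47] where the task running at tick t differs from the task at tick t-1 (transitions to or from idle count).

t=0: queue=[A] q_used=0 → run A
t=1: queue=[A,D] q_used=1 → run A
t=2: queue=[A,D,B] q_used=2 → run A
t=3: queue=[D,B,G] q_used=0 → run D
t=4: queue=[D,B,G] q_used=1 → run D
t=5: queue=[D,B,G,C] q_used=2 → run D
t=6: queue=[D,B,G,C,E] q_used=3 → run D
t=7: queue=[B,G,C,E] q_used=0 → run B
t=8: queue=[B,G,C,E] q_used=1 → run B
t=9: queue=[G,C,E,F,H] q_used=0 → run G
t=10: queue=[G,C,E,F,H] q_used=1 → run G
t=11: queue=[G,C,E,F,H] q_used=2 → run G
t=12: queue=[G,C,E,F,H] q_used=3 → run G
t=13: queue=[C,E,F,H,G] q_used=0 → run C
t=14: queue=[C,E,F,H,G] q_used=1 → run C
t=15: queue=[C,E,F,H,G] q_used=2 → run C
t=16: queue=[C,E,F,H,G] q_used=3 → run C
t=17: queue=[E,F,H,G,C] q_used=0 → run E
t=18: queue=[E,F,H,G,C] q_used=1 → run E
t=19: queue=[E,F,H,G,C] q_used=2 → run E
t=20: queue=[E,F,H,G,C] q_used=3 → run E
t=21: queue=[F,H,G,C,E] q_used=0 → run F
t=22: queue=[F,H,G,C,E] q_used=1 → run F
t=23: queue=[F,H,G,C,E] q_used=2 → run F
t=24: queue=[F,H,G,C,E] q_used=3 → run F
t=25: queue=[H,G,C,E] q_used=0 → run H
t=26: queue=[H,G,C,E] q_used=1 → run H
t=27: queue=[H,G,C,E] q_used=2 → run H
t=28: queue=[H,G,C,E] q_used=3 → run H
t=29: queue=[G,C,E,H] q_used=0 → run G
t=30: queue=[C,E,H] q_used=0 → run C
t=31: queue=[C,E,H] q_used=1 → run C
t=32: queue=[C,E,H] q_used=2 → run C
t=33: queue=[C,E,H] q_used=3 → run C
t=34: queue=[E,H] q_used=0 → run E
t=35: queue=[H] q_used=0 → run H
t=36: queue=[H] q_used=1 → run H
t=37: queue=[H] q_used=2 → run H
t=38: queue=[H] q_used=3 → run H
t=39: (idle)
t=40: (idle)
t=41: (idle)
t=42: (idle)
t=43: (idle)
t=44: (idle)
t=45: (idle)
t=46: (idle)
t=47: (idle)

context switches = 12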